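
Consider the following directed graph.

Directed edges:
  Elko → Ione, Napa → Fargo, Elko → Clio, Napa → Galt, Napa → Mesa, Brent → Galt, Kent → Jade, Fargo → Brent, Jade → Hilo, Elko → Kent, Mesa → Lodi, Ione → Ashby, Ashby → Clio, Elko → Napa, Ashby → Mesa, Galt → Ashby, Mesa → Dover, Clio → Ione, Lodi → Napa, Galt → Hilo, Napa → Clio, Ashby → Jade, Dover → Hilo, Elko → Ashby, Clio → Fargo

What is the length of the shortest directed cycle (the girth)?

For each vertex v, BFS finds the shortest path from v back to v.
The shortest such closed walk is Ashby → Clio → Ione → Ashby, length 3.

3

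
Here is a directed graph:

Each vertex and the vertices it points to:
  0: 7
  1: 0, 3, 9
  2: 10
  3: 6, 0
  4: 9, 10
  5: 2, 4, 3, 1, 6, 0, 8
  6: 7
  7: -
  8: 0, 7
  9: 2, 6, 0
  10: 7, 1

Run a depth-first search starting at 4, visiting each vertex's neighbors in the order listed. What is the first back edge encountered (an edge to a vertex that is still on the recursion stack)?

DFS from 4 (visiting each vertex's neighbors in the order listed); mark gray on enter, black on exit:
4 gray
  9 gray
    2 gray
      10 gray
        7 gray
        7 black
        1 gray
          0 gray
            0→7: 7 black — skip
          0 black
          3 gray
            6 gray
              6→7: 7 black — skip
            6 black
            3→0: 0 black — skip
          3 black
          1→9: 9 is gray → back edge
First back edge: 1 → 9.

1->9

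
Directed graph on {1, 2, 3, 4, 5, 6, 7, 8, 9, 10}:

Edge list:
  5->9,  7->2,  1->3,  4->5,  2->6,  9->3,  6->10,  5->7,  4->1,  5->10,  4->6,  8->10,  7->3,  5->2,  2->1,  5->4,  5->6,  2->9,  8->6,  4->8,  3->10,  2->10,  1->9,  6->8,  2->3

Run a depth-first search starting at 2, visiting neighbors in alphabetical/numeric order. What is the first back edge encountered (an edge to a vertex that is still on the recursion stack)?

DFS from 2 (visiting neighbors in alphabetical/numeric order); mark gray on enter, black on exit:
2 gray
  1 gray
    3 gray
      10 gray
      10 black
    3 black
    9 gray
      9→3: 3 black — skip
    9 black
  1 black
  2→3: 3 black — skip
  6 gray
    8 gray
      8→6: 6 is gray → back edge
First back edge: 8 → 6.

8→6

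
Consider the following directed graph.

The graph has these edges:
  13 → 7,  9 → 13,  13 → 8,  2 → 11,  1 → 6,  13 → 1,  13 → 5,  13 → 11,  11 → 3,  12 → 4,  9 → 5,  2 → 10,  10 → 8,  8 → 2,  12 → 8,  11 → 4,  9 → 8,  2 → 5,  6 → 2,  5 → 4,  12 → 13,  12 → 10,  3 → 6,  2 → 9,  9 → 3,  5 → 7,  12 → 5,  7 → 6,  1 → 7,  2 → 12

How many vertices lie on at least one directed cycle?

12

A vertex is on a directed cycle iff it belongs to a strongly connected component of size ≥ 2 (or has a self-loop).
The vertices on cycles are {1, 2, 3, 5, 6, 7, 8, 9, 10, 11, 12, 13} — 12 in total.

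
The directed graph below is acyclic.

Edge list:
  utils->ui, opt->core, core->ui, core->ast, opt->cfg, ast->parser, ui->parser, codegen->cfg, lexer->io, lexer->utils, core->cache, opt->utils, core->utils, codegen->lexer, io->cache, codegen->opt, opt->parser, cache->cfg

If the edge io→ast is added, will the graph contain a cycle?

Adding io→ast creates a cycle iff ast can already reach io.
Explore from ast: no path reaches io. The graph stays acyclic.

No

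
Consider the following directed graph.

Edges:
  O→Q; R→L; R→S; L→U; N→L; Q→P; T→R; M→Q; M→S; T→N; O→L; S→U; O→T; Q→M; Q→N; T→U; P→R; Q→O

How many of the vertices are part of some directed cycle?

A vertex is on a directed cycle iff it belongs to a strongly connected component of size ≥ 2 (or has a self-loop).
The vertices on cycles are {M, O, Q} — 3 in total.

3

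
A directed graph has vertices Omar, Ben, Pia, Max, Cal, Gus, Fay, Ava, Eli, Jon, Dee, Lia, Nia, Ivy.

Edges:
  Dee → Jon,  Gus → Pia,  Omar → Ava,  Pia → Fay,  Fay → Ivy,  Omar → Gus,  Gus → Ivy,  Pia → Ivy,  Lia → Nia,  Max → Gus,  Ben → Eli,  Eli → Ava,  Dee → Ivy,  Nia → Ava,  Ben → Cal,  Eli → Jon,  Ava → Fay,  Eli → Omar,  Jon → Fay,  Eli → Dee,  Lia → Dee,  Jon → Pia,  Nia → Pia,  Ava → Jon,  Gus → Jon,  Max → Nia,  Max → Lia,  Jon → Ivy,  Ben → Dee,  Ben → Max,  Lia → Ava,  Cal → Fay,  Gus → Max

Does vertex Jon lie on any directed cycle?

Jon lies on a cycle iff there is a path from Jon back to itself.
Exploring from Jon, it never reaches itself; equivalently, its strongly connected component is a singleton.

No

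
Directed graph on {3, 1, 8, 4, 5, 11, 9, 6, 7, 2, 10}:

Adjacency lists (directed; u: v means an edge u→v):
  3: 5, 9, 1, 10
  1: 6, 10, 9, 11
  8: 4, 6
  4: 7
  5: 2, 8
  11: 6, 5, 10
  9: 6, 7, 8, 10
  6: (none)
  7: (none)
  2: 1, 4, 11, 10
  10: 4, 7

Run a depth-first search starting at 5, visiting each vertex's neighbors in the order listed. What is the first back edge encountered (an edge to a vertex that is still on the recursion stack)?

11->5

DFS from 5 (visiting each vertex's neighbors in the order listed); mark gray on enter, black on exit:
5 gray
  2 gray
    1 gray
      6 gray
      6 black
      10 gray
        4 gray
          7 gray
          7 black
        4 black
        10→7: 7 black — skip
      10 black
      9 gray
        9→6: 6 black — skip
        9→7: 7 black — skip
        8 gray
          8→4: 4 black — skip
          8→6: 6 black — skip
        8 black
        9→10: 10 black — skip
      9 black
      11 gray
        11→6: 6 black — skip
        11→5: 5 is gray → back edge
First back edge: 11 → 5.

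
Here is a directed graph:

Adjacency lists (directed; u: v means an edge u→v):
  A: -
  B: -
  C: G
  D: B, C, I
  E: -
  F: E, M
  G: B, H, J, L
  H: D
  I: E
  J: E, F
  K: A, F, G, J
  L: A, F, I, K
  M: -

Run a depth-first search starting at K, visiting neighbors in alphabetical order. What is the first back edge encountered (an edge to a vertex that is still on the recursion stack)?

DFS from K (visiting neighbors in alphabetical order); mark gray on enter, black on exit:
K gray
  A gray
  A black
  F gray
    E gray
    E black
    M gray
    M black
  F black
  G gray
    B gray
    B black
    H gray
      D gray
        D→B: B black — skip
        C gray
          C→G: G is gray → back edge
First back edge: C → G.

C→G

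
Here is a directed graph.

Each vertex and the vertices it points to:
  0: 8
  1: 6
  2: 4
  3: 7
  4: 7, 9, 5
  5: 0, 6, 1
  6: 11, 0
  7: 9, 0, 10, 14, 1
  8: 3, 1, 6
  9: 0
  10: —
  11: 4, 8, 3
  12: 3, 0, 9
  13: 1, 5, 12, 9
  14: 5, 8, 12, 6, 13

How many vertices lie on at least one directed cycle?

13

A vertex is on a directed cycle iff it belongs to a strongly connected component of size ≥ 2 (or has a self-loop).
The vertices on cycles are {0, 1, 3, 4, 5, 6, 7, 8, 9, 11, 12, 13, 14} — 13 in total.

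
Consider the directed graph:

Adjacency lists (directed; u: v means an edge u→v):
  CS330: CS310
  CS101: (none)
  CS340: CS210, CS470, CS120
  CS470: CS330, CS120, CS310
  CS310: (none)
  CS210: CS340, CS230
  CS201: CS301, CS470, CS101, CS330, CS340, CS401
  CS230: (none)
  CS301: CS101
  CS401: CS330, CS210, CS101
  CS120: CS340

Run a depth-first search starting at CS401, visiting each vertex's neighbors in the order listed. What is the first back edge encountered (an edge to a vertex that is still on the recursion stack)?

CS340→CS210

DFS from CS401 (visiting each vertex's neighbors in the order listed); mark gray on enter, black on exit:
CS401 gray
  CS330 gray
    CS310 gray
    CS310 black
  CS330 black
  CS210 gray
    CS340 gray
      CS340→CS210: CS210 is gray → back edge
First back edge: CS340 → CS210.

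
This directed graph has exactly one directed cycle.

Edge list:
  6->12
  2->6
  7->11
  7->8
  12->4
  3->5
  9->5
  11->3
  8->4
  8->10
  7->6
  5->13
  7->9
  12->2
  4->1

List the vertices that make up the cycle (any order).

2, 6, 12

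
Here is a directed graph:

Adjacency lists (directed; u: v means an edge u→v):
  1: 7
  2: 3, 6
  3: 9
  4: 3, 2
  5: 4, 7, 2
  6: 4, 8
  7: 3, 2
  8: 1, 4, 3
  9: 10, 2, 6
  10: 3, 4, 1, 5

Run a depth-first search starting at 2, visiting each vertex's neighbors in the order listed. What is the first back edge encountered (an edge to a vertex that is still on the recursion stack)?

DFS from 2 (visiting each vertex's neighbors in the order listed); mark gray on enter, black on exit:
2 gray
  3 gray
    9 gray
      10 gray
        10→3: 3 is gray → back edge
First back edge: 10 → 3.

10→3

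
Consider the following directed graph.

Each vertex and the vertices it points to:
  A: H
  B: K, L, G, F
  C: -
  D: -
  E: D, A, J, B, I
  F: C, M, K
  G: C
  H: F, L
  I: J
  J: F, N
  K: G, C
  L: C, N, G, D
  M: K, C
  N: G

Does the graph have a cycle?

No

DFS with white/gray/black marking, starting from K:
K gray
  G gray
    C gray
    C black
  G black
  K→C: C black — skip
K black
A gray
  H gray
    F gray
      F→C: C black — skip
      M gray
        M→K: K black — skip
        M→C: C black — skip
      M black
      F→K: K black — skip
    F black
    L gray
      L→C: C black — skip
      N gray
        N→G: G black — skip
      N black
      L→G: G black — skip
      D gray
      D black
    L black
  H black
A black
B gray
  B→K: K black — skip
  B→L: L black — skip
  B→G: G black — skip
  B→F: F black — skip
B black
E gray
  E→D: D black — skip
  E→A: A black — skip
  J gray
    J→F: F black — skip
    J→N: N black — skip
  J black
  E→B: B black — skip
  I gray
    I→J: J black — skip
  I black
E black
Every edge goes to a white or black vertex — no back edge, so the graph is acyclic.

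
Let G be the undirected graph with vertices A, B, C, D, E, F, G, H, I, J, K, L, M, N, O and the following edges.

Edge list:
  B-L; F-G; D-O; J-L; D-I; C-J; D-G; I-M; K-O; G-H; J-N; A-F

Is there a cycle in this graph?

DFS, tracking each vertex's parent; an edge to a visited non-parent vertex closes a cycle.
Start from M:
visit M (parent –)
  visit I (parent M)
    visit D (parent I)
      visit O (parent D)
        O–D: parent, skip
        visit K (parent O)
          K–O: parent, skip
      D–I: parent, skip
      visit G (parent D)
        visit H (parent G)
          H–G: parent, skip
        visit F (parent G)
          visit A (parent F)
            A–F: parent, skip
          F–G: parent, skip
        G–D: parent, skip
    I–M: parent, skip
visit B (parent –)
  visit L (parent B)
    L–B: parent, skip
    visit J (parent L)
      J–L: parent, skip
      visit C (parent J)
        C–J: parent, skip
      visit N (parent J)
        N–J: parent, skip
visit E (parent –)
No non-parent visited neighbor found — the graph is a forest.

No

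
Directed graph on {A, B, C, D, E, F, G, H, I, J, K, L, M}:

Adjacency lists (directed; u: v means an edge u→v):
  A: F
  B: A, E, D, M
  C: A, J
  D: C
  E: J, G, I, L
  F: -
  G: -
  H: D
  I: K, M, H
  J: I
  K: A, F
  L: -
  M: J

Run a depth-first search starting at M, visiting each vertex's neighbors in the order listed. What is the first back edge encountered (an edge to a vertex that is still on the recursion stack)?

I->M

DFS from M (visiting each vertex's neighbors in the order listed); mark gray on enter, black on exit:
M gray
  J gray
    I gray
      K gray
        A gray
          F gray
          F black
        A black
        K→F: F black — skip
      K black
      I→M: M is gray → back edge
First back edge: I → M.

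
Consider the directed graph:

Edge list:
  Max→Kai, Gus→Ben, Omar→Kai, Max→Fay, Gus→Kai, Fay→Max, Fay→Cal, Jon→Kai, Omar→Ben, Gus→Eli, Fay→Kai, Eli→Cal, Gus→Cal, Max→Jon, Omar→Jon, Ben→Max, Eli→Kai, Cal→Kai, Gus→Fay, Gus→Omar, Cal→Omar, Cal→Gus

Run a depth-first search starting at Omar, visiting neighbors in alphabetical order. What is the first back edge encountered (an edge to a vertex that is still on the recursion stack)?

DFS from Omar (visiting neighbors in alphabetical order); mark gray on enter, black on exit:
Omar gray
  Ben gray
    Max gray
      Fay gray
        Cal gray
          Gus gray
            Gus→Ben: Ben is gray → back edge
First back edge: Gus → Ben.

Gus→Ben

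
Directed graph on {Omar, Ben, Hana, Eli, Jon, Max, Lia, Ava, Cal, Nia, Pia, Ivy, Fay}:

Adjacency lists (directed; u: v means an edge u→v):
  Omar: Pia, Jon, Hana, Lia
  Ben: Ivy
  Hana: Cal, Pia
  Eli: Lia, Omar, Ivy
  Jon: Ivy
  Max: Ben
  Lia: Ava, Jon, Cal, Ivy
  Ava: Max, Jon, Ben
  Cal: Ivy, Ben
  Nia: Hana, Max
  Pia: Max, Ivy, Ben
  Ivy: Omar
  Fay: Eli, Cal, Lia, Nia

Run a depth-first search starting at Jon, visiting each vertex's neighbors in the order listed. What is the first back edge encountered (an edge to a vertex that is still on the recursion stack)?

Ben->Ivy

DFS from Jon (visiting each vertex's neighbors in the order listed); mark gray on enter, black on exit:
Jon gray
  Ivy gray
    Omar gray
      Pia gray
        Max gray
          Ben gray
            Ben→Ivy: Ivy is gray → back edge
First back edge: Ben → Ivy.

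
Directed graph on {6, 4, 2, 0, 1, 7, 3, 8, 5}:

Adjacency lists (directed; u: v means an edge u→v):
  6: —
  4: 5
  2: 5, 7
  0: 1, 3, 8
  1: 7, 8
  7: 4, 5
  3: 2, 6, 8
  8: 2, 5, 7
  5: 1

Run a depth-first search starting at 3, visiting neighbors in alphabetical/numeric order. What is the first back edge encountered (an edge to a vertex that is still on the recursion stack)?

4→5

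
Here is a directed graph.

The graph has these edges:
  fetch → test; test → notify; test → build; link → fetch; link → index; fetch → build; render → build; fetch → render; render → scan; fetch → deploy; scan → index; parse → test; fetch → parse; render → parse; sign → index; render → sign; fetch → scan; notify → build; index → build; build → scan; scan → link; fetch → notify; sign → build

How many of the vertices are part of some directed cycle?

10

A vertex is on a directed cycle iff it belongs to a strongly connected component of size ≥ 2 (or has a self-loop).
The vertices on cycles are {link, scan, sign, test, build, fetch, index, parse, notify, render} — 10 in total.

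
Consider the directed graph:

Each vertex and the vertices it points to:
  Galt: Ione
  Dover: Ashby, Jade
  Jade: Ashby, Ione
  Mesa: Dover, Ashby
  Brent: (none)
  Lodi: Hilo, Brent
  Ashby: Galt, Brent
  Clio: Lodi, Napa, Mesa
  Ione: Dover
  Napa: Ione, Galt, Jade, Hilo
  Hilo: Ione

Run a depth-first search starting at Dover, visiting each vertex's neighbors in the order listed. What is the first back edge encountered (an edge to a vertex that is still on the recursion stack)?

Ione→Dover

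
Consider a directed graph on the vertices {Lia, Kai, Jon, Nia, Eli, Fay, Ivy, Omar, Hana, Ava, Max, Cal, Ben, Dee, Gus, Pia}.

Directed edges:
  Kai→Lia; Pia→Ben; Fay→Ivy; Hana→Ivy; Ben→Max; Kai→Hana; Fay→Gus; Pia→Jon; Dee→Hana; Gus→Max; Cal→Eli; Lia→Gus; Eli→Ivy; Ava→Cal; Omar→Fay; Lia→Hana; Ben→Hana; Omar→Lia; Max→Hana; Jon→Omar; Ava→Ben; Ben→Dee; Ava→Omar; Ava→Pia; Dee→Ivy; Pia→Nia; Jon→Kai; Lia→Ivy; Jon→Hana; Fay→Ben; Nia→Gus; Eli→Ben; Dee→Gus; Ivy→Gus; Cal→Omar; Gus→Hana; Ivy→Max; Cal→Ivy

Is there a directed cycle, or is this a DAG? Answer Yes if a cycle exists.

DFS with white/gray/black marking, starting from Kai:
Kai gray
  Lia gray
    Hana gray
      Ivy gray
        Gus gray
          Gus→Hana: Hana is gray → back edge
Back edge found, so a cycle exists: Hana → Ivy → Gus → Hana.

Yes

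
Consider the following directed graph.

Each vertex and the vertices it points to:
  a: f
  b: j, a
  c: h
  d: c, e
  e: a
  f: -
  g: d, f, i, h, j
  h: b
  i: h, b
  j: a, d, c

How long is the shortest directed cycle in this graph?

4

For each vertex v, BFS finds the shortest path from v back to v.
The shortest such closed walk is c → h → b → j → c, length 4.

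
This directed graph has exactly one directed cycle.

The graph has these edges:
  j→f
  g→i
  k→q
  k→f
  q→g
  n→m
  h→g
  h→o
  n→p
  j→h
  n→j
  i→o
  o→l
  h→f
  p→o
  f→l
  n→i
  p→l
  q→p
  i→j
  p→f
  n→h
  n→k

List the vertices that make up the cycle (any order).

g, h, i, j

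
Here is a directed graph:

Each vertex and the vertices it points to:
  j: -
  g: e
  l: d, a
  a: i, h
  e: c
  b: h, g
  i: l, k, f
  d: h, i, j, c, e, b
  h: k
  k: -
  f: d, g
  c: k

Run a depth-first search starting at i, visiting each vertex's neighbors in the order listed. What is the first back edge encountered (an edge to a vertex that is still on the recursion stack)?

d→i

DFS from i (visiting each vertex's neighbors in the order listed); mark gray on enter, black on exit:
i gray
  l gray
    d gray
      h gray
        k gray
        k black
      h black
      d→i: i is gray → back edge
First back edge: d → i.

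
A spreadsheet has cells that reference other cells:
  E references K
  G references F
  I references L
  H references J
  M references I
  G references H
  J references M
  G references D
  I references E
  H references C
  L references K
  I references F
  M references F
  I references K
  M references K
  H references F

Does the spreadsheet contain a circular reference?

DFS with white/gray/black marking, starting from F:
F gray
F black
G gray
  H gray
    J gray
      M gray
        M→F: F black — skip
        K gray
        K black
        I gray
          E gray
            E→K: K black — skip
          E black
          I→K: K black — skip
          I→F: F black — skip
          L gray
            L→K: K black — skip
          L black
        I black
      M black
    J black
    C gray
    C black
    H→F: F black — skip
  H black
  D gray
  D black
  G→F: F black — skip
G black
Every edge goes to a white or black vertex — no back edge, so the graph is acyclic.

No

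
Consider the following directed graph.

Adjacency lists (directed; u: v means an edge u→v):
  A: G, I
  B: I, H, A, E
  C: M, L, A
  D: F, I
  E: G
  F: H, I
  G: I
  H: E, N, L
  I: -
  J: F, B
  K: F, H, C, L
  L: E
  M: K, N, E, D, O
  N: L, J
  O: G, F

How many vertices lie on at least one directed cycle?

A vertex is on a directed cycle iff it belongs to a strongly connected component of size ≥ 2 (or has a self-loop).
The vertices on cycles are {B, C, F, H, J, K, M, N} — 8 in total.

8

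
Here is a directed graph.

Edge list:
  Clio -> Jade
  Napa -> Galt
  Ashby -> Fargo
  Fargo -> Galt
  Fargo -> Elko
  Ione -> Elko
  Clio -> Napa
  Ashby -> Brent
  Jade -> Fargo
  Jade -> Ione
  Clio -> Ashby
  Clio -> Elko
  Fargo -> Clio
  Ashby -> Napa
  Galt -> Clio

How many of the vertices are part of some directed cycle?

6

A vertex is on a directed cycle iff it belongs to a strongly connected component of size ≥ 2 (or has a self-loop).
The vertices on cycles are {Clio, Galt, Jade, Napa, Ashby, Fargo} — 6 in total.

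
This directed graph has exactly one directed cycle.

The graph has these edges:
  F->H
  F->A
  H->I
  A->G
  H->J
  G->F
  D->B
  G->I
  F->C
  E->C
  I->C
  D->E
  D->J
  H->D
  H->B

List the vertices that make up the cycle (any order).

A, F, G

DFS with gray/black marking from F:
F gray
  C gray
  C black
  H gray
    I gray
      I→C: C black — skip
    I black
    B gray
    B black
    D gray
      D→B: B black — skip
      E gray
        E→C: C black — skip
      E black
      J gray
      J black
    D black
    H→J: J black — skip
  H black
  A gray
    G gray
      G→I: I black — skip
      G→F: F is gray → back edge
Back edge closes the cycle F → A → G → F; its vertices are {A, F, G}.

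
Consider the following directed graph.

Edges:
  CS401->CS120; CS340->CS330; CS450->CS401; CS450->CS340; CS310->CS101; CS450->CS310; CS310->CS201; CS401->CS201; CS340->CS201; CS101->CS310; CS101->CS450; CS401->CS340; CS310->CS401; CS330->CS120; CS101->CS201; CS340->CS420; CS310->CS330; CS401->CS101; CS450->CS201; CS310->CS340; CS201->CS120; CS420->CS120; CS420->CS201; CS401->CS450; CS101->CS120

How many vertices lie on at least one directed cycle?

4

A vertex is on a directed cycle iff it belongs to a strongly connected component of size ≥ 2 (or has a self-loop).
The vertices on cycles are {CS101, CS310, CS401, CS450} — 4 in total.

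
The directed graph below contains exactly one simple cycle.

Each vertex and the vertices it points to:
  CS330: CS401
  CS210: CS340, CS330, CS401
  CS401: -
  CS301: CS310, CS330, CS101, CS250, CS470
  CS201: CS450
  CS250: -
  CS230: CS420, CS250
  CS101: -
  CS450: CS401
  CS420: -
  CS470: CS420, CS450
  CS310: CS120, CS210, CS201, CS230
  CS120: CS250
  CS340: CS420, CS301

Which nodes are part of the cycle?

DFS with gray/black marking from CS301:
CS301 gray
  CS310 gray
    CS120 gray
      CS250 gray
      CS250 black
    CS120 black
    CS210 gray
      CS340 gray
        CS420 gray
        CS420 black
        CS340→CS301: CS301 is gray → back edge
Back edge closes the cycle CS301 → CS310 → CS210 → CS340 → CS301; its vertices are {CS210, CS301, CS310, CS340}.

CS210, CS301, CS310, CS340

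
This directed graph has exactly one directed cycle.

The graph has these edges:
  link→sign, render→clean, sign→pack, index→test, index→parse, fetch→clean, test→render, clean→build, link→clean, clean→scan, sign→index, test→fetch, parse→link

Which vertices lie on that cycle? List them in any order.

link, sign, index, parse

DFS with gray/black marking from sign:
sign gray
  index gray
    test gray
      fetch gray
        clean gray
          scan gray
          scan black
          build gray
          build black
        clean black
      fetch black
      render gray
        render→clean: clean black — skip
      render black
    test black
    parse gray
      link gray
        link→clean: clean black — skip
        link→sign: sign is gray → back edge
Back edge closes the cycle sign → index → parse → link → sign; its vertices are {link, sign, index, parse}.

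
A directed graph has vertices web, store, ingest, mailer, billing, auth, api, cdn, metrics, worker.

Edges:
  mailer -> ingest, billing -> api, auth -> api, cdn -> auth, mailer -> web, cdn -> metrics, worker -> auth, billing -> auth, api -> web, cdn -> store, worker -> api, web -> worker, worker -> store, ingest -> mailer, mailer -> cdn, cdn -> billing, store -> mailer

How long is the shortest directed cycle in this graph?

2

For each vertex v, BFS finds the shortest path from v back to v.
The shortest such closed walk is mailer → ingest → mailer, length 2.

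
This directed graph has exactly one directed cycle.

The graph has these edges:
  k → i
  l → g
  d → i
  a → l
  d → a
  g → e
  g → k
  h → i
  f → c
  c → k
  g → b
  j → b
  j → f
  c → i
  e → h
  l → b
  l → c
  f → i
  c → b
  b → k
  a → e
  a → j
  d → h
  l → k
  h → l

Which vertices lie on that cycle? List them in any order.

DFS with gray/black marking from h:
h gray
  l gray
    c gray
      i gray
      i black
      b gray
        k gray
          k→i: i black — skip
        k black
      b black
      c→k: k black — skip
    c black
    g gray
      g→k: k black — skip
      e gray
        e→h: h is gray → back edge
Back edge closes the cycle h → l → g → e → h; its vertices are {e, g, h, l}.

e, g, h, l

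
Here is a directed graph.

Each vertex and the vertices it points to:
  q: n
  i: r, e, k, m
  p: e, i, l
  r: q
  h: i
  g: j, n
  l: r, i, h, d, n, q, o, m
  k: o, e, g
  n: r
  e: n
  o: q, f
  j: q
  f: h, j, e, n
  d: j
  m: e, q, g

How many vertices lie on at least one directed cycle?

A vertex is on a directed cycle iff it belongs to a strongly connected component of size ≥ 2 (or has a self-loop).
The vertices on cycles are {f, h, i, k, n, o, q, r} — 8 in total.

8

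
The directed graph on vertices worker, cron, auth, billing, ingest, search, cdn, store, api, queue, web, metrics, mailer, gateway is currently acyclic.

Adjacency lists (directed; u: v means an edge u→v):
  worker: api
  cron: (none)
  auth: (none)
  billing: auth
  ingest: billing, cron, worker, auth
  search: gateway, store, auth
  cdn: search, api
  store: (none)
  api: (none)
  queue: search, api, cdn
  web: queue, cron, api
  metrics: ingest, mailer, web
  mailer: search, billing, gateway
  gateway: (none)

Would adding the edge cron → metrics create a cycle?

Yes

Adding cron→metrics creates a cycle iff metrics can already reach cron.
Path from metrics: metrics → web → cron.
So metrics → … → cron → metrics is a cycle.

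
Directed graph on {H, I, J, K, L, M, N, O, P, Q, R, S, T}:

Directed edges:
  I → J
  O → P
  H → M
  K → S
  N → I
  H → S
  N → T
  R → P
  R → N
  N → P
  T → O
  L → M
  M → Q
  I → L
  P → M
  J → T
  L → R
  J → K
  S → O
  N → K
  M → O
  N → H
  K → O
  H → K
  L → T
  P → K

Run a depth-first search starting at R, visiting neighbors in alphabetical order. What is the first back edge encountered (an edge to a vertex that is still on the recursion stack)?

DFS from R (visiting neighbors in alphabetical order); mark gray on enter, black on exit:
R gray
  N gray
    H gray
      K gray
        O gray
          P gray
            P→K: K is gray → back edge
First back edge: P → K.

P→K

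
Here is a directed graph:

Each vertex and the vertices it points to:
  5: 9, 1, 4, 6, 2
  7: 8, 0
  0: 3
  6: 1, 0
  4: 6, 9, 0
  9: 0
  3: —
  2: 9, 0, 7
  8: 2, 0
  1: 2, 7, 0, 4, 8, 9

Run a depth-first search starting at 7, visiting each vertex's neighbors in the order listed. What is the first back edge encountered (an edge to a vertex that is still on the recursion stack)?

2→7

DFS from 7 (visiting each vertex's neighbors in the order listed); mark gray on enter, black on exit:
7 gray
  8 gray
    2 gray
      9 gray
        0 gray
          3 gray
          3 black
        0 black
      9 black
      2→0: 0 black — skip
      2→7: 7 is gray → back edge
First back edge: 2 → 7.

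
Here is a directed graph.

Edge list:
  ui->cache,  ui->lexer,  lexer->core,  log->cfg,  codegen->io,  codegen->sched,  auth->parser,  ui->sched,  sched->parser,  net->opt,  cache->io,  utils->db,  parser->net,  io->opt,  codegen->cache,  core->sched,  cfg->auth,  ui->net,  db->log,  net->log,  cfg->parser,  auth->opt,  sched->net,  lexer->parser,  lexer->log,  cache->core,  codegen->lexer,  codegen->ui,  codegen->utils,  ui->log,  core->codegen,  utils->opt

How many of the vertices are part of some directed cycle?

10

A vertex is on a directed cycle iff it belongs to a strongly connected component of size ≥ 2 (or has a self-loop).
The vertices on cycles are {ui, cfg, log, net, auth, core, cache, lexer, parser, codegen} — 10 in total.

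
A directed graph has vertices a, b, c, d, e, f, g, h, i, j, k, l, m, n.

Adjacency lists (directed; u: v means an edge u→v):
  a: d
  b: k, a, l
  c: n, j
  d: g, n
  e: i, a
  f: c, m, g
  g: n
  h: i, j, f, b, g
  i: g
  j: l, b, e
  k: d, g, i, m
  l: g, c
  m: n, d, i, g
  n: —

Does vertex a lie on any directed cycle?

a lies on a cycle iff there is a path from a back to itself.
Exploring from a, it never reaches itself; equivalently, its strongly connected component is a singleton.

No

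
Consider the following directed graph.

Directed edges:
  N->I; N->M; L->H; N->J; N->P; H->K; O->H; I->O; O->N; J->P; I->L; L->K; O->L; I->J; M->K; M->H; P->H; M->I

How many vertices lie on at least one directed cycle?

4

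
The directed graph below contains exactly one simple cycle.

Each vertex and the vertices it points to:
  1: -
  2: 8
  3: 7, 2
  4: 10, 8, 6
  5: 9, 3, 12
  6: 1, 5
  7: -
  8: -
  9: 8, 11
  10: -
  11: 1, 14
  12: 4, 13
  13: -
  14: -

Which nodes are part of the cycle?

4, 5, 6, 12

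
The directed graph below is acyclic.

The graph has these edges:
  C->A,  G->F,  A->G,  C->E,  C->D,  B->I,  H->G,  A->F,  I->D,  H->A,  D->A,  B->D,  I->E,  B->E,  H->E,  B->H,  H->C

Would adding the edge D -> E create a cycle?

No

Adding D→E creates a cycle iff E can already reach D.
Explore from E: no path reaches D. The graph stays acyclic.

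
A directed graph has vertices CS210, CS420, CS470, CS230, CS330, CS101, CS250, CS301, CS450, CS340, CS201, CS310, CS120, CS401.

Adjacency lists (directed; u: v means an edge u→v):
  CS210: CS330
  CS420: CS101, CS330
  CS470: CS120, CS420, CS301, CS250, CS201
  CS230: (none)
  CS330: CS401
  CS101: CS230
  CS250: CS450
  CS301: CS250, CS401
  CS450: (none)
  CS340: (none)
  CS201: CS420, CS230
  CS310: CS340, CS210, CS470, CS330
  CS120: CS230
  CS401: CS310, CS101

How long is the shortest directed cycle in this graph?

For each vertex v, BFS finds the shortest path from v back to v.
The shortest such closed walk is CS401 → CS310 → CS330 → CS401, length 3.

3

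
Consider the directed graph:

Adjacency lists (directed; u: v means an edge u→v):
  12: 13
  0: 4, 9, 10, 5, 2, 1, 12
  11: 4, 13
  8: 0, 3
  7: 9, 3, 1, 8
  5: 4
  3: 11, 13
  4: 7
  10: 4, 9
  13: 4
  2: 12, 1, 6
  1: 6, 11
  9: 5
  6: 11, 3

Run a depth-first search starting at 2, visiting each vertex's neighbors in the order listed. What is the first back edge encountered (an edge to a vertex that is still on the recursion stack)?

DFS from 2 (visiting each vertex's neighbors in the order listed); mark gray on enter, black on exit:
2 gray
  12 gray
    13 gray
      4 gray
        7 gray
          9 gray
            5 gray
              5→4: 4 is gray → back edge
First back edge: 5 → 4.

5->4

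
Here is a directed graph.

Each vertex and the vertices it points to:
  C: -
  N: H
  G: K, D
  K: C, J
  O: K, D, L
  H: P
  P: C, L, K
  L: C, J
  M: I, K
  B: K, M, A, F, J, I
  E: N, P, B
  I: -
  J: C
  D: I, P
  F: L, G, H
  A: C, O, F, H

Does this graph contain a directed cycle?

No

DFS with white/gray/black marking, starting from A:
A gray
  C gray
  C black
  O gray
    K gray
      K→C: C black — skip
      J gray
        J→C: C black — skip
      J black
    K black
    D gray
      I gray
      I black
      P gray
        P→C: C black — skip
        L gray
          L→C: C black — skip
          L→J: J black — skip
        L black
        P→K: K black — skip
      P black
    D black
    O→L: L black — skip
  O black
  F gray
    F→L: L black — skip
    G gray
      G→K: K black — skip
      G→D: D black — skip
    G black
    H gray
      H→P: P black — skip
    H black
  F black
  A→H: H black — skip
A black
N gray
  N→H: H black — skip
N black
M gray
  M→I: I black — skip
  M→K: K black — skip
M black
B gray
  B→K: K black — skip
  B→M: M black — skip
  B→A: A black — skip
  B→F: F black — skip
  B→J: J black — skip
  B→I: I black — skip
B black
E gray
  E→N: N black — skip
  E→P: P black — skip
  E→B: B black — skip
E black
Every edge goes to a white or black vertex — no back edge, so the graph is acyclic.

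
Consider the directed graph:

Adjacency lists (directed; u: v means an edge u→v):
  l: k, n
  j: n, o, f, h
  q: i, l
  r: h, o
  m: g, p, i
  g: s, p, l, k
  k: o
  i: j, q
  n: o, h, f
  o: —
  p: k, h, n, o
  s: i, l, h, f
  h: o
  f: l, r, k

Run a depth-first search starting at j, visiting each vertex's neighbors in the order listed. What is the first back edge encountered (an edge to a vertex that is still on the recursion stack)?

l→n

DFS from j (visiting each vertex's neighbors in the order listed); mark gray on enter, black on exit:
j gray
  n gray
    o gray
    o black
    h gray
      h→o: o black — skip
    h black
    f gray
      l gray
        k gray
          k→o: o black — skip
        k black
        l→n: n is gray → back edge
First back edge: l → n.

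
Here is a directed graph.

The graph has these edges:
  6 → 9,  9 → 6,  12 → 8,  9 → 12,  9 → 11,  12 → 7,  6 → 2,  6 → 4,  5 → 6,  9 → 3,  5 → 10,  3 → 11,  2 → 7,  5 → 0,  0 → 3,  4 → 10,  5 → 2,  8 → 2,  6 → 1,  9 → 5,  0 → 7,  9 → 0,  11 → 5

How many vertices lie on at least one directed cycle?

6

A vertex is on a directed cycle iff it belongs to a strongly connected component of size ≥ 2 (or has a self-loop).
The vertices on cycles are {0, 3, 5, 6, 9, 11} — 6 in total.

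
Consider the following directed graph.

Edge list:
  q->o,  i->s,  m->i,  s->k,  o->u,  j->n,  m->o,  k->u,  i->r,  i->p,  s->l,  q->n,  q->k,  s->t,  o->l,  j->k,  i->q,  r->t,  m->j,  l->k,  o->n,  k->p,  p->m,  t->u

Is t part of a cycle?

No

t lies on a cycle iff there is a path from t back to itself.
Exploring from t, it never reaches itself; equivalently, its strongly connected component is a singleton.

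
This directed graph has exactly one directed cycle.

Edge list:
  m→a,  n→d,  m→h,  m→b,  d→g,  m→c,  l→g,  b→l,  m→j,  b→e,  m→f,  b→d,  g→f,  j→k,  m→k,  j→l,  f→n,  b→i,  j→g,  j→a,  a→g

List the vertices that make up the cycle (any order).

d, f, g, n

DFS with gray/black marking from f:
f gray
  n gray
    d gray
      g gray
        g→f: f is gray → back edge
Back edge closes the cycle f → n → d → g → f; its vertices are {d, f, g, n}.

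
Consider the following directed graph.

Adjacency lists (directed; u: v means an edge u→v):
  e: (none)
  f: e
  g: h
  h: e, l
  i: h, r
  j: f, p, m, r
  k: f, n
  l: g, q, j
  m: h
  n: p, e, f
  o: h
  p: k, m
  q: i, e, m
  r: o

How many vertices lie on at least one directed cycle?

12

A vertex is on a directed cycle iff it belongs to a strongly connected component of size ≥ 2 (or has a self-loop).
The vertices on cycles are {g, h, i, j, k, l, m, n, o, p, q, r} — 12 in total.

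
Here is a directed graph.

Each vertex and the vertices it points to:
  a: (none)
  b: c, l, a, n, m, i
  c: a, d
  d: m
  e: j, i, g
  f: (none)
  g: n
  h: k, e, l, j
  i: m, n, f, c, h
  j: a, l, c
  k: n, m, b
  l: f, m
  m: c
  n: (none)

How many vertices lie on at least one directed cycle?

A vertex is on a directed cycle iff it belongs to a strongly connected component of size ≥ 2 (or has a self-loop).
The vertices on cycles are {b, c, d, e, h, i, k, m} — 8 in total.

8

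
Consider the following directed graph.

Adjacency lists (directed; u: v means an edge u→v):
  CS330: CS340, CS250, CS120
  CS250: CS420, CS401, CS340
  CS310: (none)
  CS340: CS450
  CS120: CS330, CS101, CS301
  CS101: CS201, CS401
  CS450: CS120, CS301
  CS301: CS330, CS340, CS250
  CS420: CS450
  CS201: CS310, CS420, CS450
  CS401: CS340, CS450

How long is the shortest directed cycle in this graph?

For each vertex v, BFS finds the shortest path from v back to v.
The shortest such closed walk is CS120 → CS330 → CS120, length 2.

2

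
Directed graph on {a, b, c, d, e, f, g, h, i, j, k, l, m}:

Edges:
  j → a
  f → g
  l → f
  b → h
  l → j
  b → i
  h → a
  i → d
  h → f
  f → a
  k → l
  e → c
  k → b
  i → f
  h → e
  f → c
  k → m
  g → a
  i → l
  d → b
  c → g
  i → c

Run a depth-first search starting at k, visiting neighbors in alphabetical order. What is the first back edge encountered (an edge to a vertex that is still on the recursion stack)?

DFS from k (visiting neighbors in alphabetical order); mark gray on enter, black on exit:
k gray
  b gray
    h gray
      a gray
      a black
      e gray
        c gray
          g gray
            g→a: a black — skip
          g black
        c black
      e black
      f gray
        f→a: a black — skip
        f→c: c black — skip
        f→g: g black — skip
      f black
    h black
    i gray
      i→c: c black — skip
      d gray
        d→b: b is gray → back edge
First back edge: d → b.

d->b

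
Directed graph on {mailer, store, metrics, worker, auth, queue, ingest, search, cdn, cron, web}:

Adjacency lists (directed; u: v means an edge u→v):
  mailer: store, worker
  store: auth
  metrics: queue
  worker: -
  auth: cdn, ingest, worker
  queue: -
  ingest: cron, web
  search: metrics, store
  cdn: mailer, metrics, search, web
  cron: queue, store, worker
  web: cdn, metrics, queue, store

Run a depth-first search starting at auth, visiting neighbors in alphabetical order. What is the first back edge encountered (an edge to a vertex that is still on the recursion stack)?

store->auth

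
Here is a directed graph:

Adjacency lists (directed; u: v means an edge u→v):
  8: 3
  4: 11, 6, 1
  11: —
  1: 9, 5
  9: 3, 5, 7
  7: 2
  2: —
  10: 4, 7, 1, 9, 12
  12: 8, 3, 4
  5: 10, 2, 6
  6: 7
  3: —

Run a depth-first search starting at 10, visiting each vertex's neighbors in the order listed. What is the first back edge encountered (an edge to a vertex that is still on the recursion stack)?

5→10

DFS from 10 (visiting each vertex's neighbors in the order listed); mark gray on enter, black on exit:
10 gray
  4 gray
    11 gray
    11 black
    6 gray
      7 gray
        2 gray
        2 black
      7 black
    6 black
    1 gray
      9 gray
        3 gray
        3 black
        5 gray
          5→10: 10 is gray → back edge
First back edge: 5 → 10.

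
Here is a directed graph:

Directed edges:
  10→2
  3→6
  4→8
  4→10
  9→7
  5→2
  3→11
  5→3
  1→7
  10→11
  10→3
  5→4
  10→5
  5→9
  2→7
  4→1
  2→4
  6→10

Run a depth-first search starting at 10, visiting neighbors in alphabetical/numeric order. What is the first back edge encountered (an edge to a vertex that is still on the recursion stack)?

DFS from 10 (visiting neighbors in alphabetical/numeric order); mark gray on enter, black on exit:
10 gray
  2 gray
    4 gray
      1 gray
        7 gray
        7 black
      1 black
      8 gray
      8 black
      4→10: 10 is gray → back edge
First back edge: 4 → 10.

4→10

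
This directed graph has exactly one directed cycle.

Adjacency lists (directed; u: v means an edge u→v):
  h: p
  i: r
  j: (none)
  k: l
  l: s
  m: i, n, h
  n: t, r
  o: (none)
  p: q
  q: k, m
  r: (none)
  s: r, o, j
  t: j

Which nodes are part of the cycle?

DFS with gray/black marking from q:
q gray
  k gray
    l gray
      s gray
        r gray
        r black
        o gray
        o black
        j gray
        j black
      s black
    l black
  k black
  m gray
    i gray
      i→r: r black — skip
    i black
    n gray
      t gray
        t→j: j black — skip
      t black
      n→r: r black — skip
    n black
    h gray
      p gray
        p→q: q is gray → back edge
Back edge closes the cycle q → m → h → p → q; its vertices are {h, m, p, q}.

h, m, p, q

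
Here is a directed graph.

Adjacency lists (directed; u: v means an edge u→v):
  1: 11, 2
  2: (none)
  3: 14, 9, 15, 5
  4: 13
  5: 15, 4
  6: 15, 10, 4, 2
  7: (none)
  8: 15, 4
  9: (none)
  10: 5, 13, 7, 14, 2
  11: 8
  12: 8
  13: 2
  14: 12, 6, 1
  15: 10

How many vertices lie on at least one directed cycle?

9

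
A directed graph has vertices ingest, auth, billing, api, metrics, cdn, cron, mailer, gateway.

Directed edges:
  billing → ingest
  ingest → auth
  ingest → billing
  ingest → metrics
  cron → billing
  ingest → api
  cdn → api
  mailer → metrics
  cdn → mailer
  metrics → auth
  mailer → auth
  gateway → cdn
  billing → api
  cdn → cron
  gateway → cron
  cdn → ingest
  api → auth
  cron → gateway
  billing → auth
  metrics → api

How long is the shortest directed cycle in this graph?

For each vertex v, BFS finds the shortest path from v back to v.
The shortest such closed walk is ingest → billing → ingest, length 2.

2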